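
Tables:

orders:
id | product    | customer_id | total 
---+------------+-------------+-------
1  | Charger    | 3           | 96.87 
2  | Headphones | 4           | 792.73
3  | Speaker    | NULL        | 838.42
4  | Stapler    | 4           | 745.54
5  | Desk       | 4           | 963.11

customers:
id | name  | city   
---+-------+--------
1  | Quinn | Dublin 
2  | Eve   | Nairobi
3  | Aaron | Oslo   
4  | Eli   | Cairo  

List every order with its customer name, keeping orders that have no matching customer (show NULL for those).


LEFT JOIN keeps every row from orders (the left table); where customer_id has no match in customers, the customer columns become NULL. Walk through each order:
  - order 1 (Charger): customer_id=3 -> matches Aaron
  - order 2 (Headphones): customer_id=4 -> matches Eli
  - order 3 (Speaker): customer_id=NULL, no match -> kept with NULL
  - order 4 (Stapler): customer_id=4 -> matches Eli
  - order 5 (Desk): customer_id=4 -> matches Eli
All 5 rows appear; 1 has NULL customer.

SQL:
SELECT a.product, b.name AS customer
FROM orders a
LEFT JOIN customers b ON a.customer_id = b.id

Result:
product    | customer
-----------+---------
Charger    | Aaron   
Headphones | Eli     
Speaker    | NULL    
Stapler    | Eli     
Desk       | Eli     


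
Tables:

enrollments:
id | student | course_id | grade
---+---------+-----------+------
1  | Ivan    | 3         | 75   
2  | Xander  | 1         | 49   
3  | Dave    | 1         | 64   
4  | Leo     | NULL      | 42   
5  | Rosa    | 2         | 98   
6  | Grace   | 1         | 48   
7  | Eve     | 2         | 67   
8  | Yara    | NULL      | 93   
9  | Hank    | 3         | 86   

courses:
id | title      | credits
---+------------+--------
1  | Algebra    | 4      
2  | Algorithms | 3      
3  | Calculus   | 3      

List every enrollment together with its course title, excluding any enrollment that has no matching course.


INNER JOIN keeps only enrollments rows whose course_id matches an id in courses. Walk through each enrollment:
  - enrollment 1 (Ivan): course_id=3 -> matches Calculus
  - enrollment 2 (Xander): course_id=1 -> matches Algebra
  - enrollment 3 (Dave): course_id=1 -> matches Algebra
  - enrollment 4 (Leo): course_id=NULL, no match -> dropped
  - enrollment 5 (Rosa): course_id=2 -> matches Algorithms
  - enrollment 6 (Grace): course_id=1 -> matches Algebra
  - enrollment 7 (Eve): course_id=2 -> matches Algorithms
  - enrollment 8 (Yara): course_id=NULL, no match -> dropped
  - enrollment 9 (Hank): course_id=3 -> matches Calculus
So 2 of 9 rows are dropped.

SQL:
SELECT a.student, b.title AS course
FROM enrollments a
INNER JOIN courses b ON a.course_id = b.id

Result:
student | course    
--------+-----------
Ivan    | Calculus  
Xander  | Algebra   
Dave    | Algebra   
Rosa    | Algorithms
Grace   | Algebra   
Eve     | Algorithms
Hank    | Calculus  


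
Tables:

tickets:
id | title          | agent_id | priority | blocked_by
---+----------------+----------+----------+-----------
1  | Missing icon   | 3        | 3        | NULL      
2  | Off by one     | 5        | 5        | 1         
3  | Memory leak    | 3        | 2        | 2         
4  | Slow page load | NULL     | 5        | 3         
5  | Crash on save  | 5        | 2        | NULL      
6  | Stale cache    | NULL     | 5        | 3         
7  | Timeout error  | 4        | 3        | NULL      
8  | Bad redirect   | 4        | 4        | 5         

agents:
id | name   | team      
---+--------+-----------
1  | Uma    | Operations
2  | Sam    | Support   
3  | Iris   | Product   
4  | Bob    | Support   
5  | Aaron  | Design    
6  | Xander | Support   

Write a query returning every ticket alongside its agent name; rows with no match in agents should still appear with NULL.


LEFT JOIN keeps every row from tickets (the left table); where agent_id has no match in agents, the agent columns become NULL. Walk through each ticket:
  - ticket 1 (Missing icon): agent_id=3 -> matches Iris
  - ticket 2 (Off by one): agent_id=5 -> matches Aaron
  - ticket 3 (Memory leak): agent_id=3 -> matches Iris
  - ticket 4 (Slow page load): agent_id=NULL, no match -> kept with NULL
  - ticket 5 (Crash on save): agent_id=5 -> matches Aaron
  - ticket 6 (Stale cache): agent_id=NULL, no match -> kept with NULL
  - ticket 7 (Timeout error): agent_id=4 -> matches Bob
  - ticket 8 (Bad redirect): agent_id=4 -> matches Bob
All 8 rows appear; 2 have NULL agent.

SQL:
SELECT a.title, b.name AS agent
FROM tickets a
LEFT JOIN agents b ON a.agent_id = b.id

Result:
title          | agent
---------------+------
Missing icon   | Iris 
Off by one     | Aaron
Memory leak    | Iris 
Slow page load | NULL 
Crash on save  | Aaron
Stale cache    | NULL 
Timeout error  | Bob  
Bad redirect   | Bob  


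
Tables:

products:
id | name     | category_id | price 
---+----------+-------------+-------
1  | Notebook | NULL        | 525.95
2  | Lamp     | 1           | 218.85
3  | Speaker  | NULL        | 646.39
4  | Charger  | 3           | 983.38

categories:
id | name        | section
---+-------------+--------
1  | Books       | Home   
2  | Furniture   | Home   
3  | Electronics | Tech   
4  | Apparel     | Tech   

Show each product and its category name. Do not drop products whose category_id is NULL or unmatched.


LEFT JOIN keeps every row from products (the left table); where category_id has no match in categories, the category columns become NULL. Walk through each product:
  - product 1 (Notebook): category_id=NULL, no match -> kept with NULL
  - product 2 (Lamp): category_id=1 -> matches Books
  - product 3 (Speaker): category_id=NULL, no match -> kept with NULL
  - product 4 (Charger): category_id=3 -> matches Electronics
All 4 rows appear; 2 have NULL category.

SQL:
SELECT a.name, b.name AS category
FROM products a
LEFT JOIN categories b ON a.category_id = b.id

Result:
name     | category   
---------+------------
Notebook | NULL       
Lamp     | Books      
Speaker  | NULL       
Charger  | Electronics


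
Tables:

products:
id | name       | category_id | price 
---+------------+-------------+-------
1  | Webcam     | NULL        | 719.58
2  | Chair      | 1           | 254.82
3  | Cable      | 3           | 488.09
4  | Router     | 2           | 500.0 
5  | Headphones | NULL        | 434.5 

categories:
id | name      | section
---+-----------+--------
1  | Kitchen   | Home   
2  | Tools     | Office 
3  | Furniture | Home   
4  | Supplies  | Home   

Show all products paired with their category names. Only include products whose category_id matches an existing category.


INNER JOIN keeps only products rows whose category_id matches an id in categories. Walk through each product:
  - product 1 (Webcam): category_id=NULL, no match -> dropped
  - product 2 (Chair): category_id=1 -> matches Kitchen
  - product 3 (Cable): category_id=3 -> matches Furniture
  - product 4 (Router): category_id=2 -> matches Tools
  - product 5 (Headphones): category_id=NULL, no match -> dropped
So 2 of 5 rows are dropped.

SQL:
SELECT a.name, b.name AS category
FROM products a
INNER JOIN categories b ON a.category_id = b.id

Result:
name   | category 
-------+----------
Chair  | Kitchen  
Cable  | Furniture
Router | Tools    


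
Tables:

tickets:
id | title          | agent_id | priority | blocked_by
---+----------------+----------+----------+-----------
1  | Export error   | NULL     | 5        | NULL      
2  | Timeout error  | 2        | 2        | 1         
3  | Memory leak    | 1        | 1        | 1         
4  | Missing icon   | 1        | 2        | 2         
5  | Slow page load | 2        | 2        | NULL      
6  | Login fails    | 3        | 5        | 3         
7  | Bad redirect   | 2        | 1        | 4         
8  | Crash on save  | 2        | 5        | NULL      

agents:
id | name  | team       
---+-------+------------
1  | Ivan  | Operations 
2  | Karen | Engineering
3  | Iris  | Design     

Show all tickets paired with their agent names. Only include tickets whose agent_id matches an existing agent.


INNER JOIN keeps only tickets rows whose agent_id matches an id in agents. Walk through each ticket:
  - ticket 1 (Export error): agent_id=NULL, no match -> dropped
  - ticket 2 (Timeout error): agent_id=2 -> matches Karen
  - ticket 3 (Memory leak): agent_id=1 -> matches Ivan
  - ticket 4 (Missing icon): agent_id=1 -> matches Ivan
  - ticket 5 (Slow page load): agent_id=2 -> matches Karen
  - ticket 6 (Login fails): agent_id=3 -> matches Iris
  - ticket 7 (Bad redirect): agent_id=2 -> matches Karen
  - ticket 8 (Crash on save): agent_id=2 -> matches Karen
So 1 of 8 rows is dropped.

SQL:
SELECT a.title, b.name AS agent
FROM tickets a
INNER JOIN agents b ON a.agent_id = b.id

Result:
title          | agent
---------------+------
Timeout error  | Karen
Memory leak    | Ivan 
Missing icon   | Ivan 
Slow page load | Karen
Login fails    | Iris 
Bad redirect   | Karen
Crash on save  | Karen


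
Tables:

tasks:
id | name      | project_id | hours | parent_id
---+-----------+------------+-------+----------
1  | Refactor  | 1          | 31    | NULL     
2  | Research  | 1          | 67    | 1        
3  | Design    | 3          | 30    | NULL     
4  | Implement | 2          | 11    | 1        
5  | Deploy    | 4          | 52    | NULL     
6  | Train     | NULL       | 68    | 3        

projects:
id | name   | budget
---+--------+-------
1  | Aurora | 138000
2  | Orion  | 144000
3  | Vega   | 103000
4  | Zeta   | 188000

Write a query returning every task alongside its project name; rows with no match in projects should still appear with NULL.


LEFT JOIN keeps every row from tasks (the left table); where project_id has no match in projects, the project columns become NULL. Walk through each task:
  - task 1 (Refactor): project_id=1 -> matches Aurora
  - task 2 (Research): project_id=1 -> matches Aurora
  - task 3 (Design): project_id=3 -> matches Vega
  - task 4 (Implement): project_id=2 -> matches Orion
  - task 5 (Deploy): project_id=4 -> matches Zeta
  - task 6 (Train): project_id=NULL, no match -> kept with NULL
All 6 rows appear; 1 has NULL project.

SQL:
SELECT a.name, b.name AS project
FROM tasks a
LEFT JOIN projects b ON a.project_id = b.id

Result:
name      | project
----------+--------
Refactor  | Aurora 
Research  | Aurora 
Design    | Vega   
Implement | Orion  
Deploy    | Zeta   
Train     | NULL   


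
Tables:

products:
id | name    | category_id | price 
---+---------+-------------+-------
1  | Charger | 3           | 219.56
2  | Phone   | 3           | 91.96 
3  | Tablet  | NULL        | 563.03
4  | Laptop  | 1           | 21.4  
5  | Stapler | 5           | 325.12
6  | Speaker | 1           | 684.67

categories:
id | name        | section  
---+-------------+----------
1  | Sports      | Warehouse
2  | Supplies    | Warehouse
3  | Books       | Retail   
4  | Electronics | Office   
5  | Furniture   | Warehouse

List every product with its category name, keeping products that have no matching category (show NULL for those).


LEFT JOIN keeps every row from products (the left table); where category_id has no match in categories, the category columns become NULL. Walk through each product:
  - product 1 (Charger): category_id=3 -> matches Books
  - product 2 (Phone): category_id=3 -> matches Books
  - product 3 (Tablet): category_id=NULL, no match -> kept with NULL
  - product 4 (Laptop): category_id=1 -> matches Sports
  - product 5 (Stapler): category_id=5 -> matches Furniture
  - product 6 (Speaker): category_id=1 -> matches Sports
All 6 rows appear; 1 has NULL category.

SQL:
SELECT a.name, b.name AS category
FROM products a
LEFT JOIN categories b ON a.category_id = b.id

Result:
name    | category 
--------+----------
Charger | Books    
Phone   | Books    
Tablet  | NULL     
Laptop  | Sports   
Stapler | Furniture
Speaker | Sports   


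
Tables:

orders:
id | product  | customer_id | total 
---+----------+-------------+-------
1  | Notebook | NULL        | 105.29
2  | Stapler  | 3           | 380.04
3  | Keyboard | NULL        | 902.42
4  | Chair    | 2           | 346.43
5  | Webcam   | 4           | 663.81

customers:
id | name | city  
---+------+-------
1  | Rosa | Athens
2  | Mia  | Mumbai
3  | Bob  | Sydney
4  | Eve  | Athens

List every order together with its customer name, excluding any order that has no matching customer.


INNER JOIN keeps only orders rows whose customer_id matches an id in customers. Walk through each order:
  - order 1 (Notebook): customer_id=NULL, no match -> dropped
  - order 2 (Stapler): customer_id=3 -> matches Bob
  - order 3 (Keyboard): customer_id=NULL, no match -> dropped
  - order 4 (Chair): customer_id=2 -> matches Mia
  - order 5 (Webcam): customer_id=4 -> matches Eve
So 2 of 5 rows are dropped.

SQL:
SELECT a.product, b.name AS customer
FROM orders a
INNER JOIN customers b ON a.customer_id = b.id

Result:
product | customer
--------+---------
Stapler | Bob     
Chair   | Mia     
Webcam  | Eve     


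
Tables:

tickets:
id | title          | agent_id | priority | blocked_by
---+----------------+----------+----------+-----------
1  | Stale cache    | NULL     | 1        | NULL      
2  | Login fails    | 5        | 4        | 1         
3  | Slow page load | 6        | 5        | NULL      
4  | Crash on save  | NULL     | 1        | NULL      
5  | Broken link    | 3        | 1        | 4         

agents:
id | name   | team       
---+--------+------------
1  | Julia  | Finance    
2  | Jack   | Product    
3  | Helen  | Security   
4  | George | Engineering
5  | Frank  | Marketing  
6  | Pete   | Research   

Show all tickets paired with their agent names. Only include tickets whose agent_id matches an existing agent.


INNER JOIN keeps only tickets rows whose agent_id matches an id in agents. Walk through each ticket:
  - ticket 1 (Stale cache): agent_id=NULL, no match -> dropped
  - ticket 2 (Login fails): agent_id=5 -> matches Frank
  - ticket 3 (Slow page load): agent_id=6 -> matches Pete
  - ticket 4 (Crash on save): agent_id=NULL, no match -> dropped
  - ticket 5 (Broken link): agent_id=3 -> matches Helen
So 2 of 5 rows are dropped.

SQL:
SELECT a.title, b.name AS agent
FROM tickets a
INNER JOIN agents b ON a.agent_id = b.id

Result:
title          | agent
---------------+------
Login fails    | Frank
Slow page load | Pete 
Broken link    | Helen


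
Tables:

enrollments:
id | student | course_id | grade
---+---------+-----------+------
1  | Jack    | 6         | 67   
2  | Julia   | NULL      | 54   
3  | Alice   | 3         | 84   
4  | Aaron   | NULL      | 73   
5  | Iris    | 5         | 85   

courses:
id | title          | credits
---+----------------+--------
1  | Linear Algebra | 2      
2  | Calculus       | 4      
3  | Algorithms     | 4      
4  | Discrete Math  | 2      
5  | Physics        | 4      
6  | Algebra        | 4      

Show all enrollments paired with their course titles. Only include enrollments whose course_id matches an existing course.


INNER JOIN keeps only enrollments rows whose course_id matches an id in courses. Walk through each enrollment:
  - enrollment 1 (Jack): course_id=6 -> matches Algebra
  - enrollment 2 (Julia): course_id=NULL, no match -> dropped
  - enrollment 3 (Alice): course_id=3 -> matches Algorithms
  - enrollment 4 (Aaron): course_id=NULL, no match -> dropped
  - enrollment 5 (Iris): course_id=5 -> matches Physics
So 2 of 5 rows are dropped.

SQL:
SELECT a.student, b.title AS course
FROM enrollments a
INNER JOIN courses b ON a.course_id = b.id

Result:
student | course    
--------+-----------
Jack    | Algebra   
Alice   | Algorithms
Iris    | Physics   


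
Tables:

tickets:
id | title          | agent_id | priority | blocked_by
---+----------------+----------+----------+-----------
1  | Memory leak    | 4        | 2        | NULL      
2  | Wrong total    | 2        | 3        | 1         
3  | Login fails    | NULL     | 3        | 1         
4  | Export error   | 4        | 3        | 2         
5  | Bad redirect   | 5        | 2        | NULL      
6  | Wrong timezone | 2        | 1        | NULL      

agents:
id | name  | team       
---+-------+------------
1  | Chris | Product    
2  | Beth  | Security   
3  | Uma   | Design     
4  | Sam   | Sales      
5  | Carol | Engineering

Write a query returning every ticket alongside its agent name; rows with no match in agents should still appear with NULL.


LEFT JOIN keeps every row from tickets (the left table); where agent_id has no match in agents, the agent columns become NULL. Walk through each ticket:
  - ticket 1 (Memory leak): agent_id=4 -> matches Sam
  - ticket 2 (Wrong total): agent_id=2 -> matches Beth
  - ticket 3 (Login fails): agent_id=NULL, no match -> kept with NULL
  - ticket 4 (Export error): agent_id=4 -> matches Sam
  - ticket 5 (Bad redirect): agent_id=5 -> matches Carol
  - ticket 6 (Wrong timezone): agent_id=2 -> matches Beth
All 6 rows appear; 1 has NULL agent.

SQL:
SELECT a.title, b.name AS agent
FROM tickets a
LEFT JOIN agents b ON a.agent_id = b.id

Result:
title          | agent
---------------+------
Memory leak    | Sam  
Wrong total    | Beth 
Login fails    | NULL 
Export error   | Sam  
Bad redirect   | Carol
Wrong timezone | Beth 


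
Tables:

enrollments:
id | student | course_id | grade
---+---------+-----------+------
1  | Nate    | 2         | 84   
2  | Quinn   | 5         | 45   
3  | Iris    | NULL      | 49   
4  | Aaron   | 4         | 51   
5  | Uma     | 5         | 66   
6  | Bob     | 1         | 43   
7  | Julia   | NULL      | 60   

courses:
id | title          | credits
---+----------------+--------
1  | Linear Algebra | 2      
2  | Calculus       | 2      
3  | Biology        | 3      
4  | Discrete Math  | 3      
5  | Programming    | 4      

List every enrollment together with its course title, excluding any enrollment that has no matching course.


INNER JOIN keeps only enrollments rows whose course_id matches an id in courses. Walk through each enrollment:
  - enrollment 1 (Nate): course_id=2 -> matches Calculus
  - enrollment 2 (Quinn): course_id=5 -> matches Programming
  - enrollment 3 (Iris): course_id=NULL, no match -> dropped
  - enrollment 4 (Aaron): course_id=4 -> matches Discrete Math
  - enrollment 5 (Uma): course_id=5 -> matches Programming
  - enrollment 6 (Bob): course_id=1 -> matches Linear Algebra
  - enrollment 7 (Julia): course_id=NULL, no match -> dropped
So 2 of 7 rows are dropped.

SQL:
SELECT a.student, b.title AS course
FROM enrollments a
INNER JOIN courses b ON a.course_id = b.id

Result:
student | course        
--------+---------------
Nate    | Calculus      
Quinn   | Programming   
Aaron   | Discrete Math 
Uma     | Programming   
Bob     | Linear Algebra


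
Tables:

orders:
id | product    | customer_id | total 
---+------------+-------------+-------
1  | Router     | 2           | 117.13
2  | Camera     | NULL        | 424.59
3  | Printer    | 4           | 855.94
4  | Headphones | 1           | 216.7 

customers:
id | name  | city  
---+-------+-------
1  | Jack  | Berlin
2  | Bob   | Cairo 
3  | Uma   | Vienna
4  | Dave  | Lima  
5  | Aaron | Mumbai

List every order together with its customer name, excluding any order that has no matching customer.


INNER JOIN keeps only orders rows whose customer_id matches an id in customers. Walk through each order:
  - order 1 (Router): customer_id=2 -> matches Bob
  - order 2 (Camera): customer_id=NULL, no match -> dropped
  - order 3 (Printer): customer_id=4 -> matches Dave
  - order 4 (Headphones): customer_id=1 -> matches Jack
So 1 of 4 rows is dropped.

SQL:
SELECT a.product, b.name AS customer
FROM orders a
INNER JOIN customers b ON a.customer_id = b.id

Result:
product    | customer
-----------+---------
Router     | Bob     
Printer    | Dave    
Headphones | Jack    


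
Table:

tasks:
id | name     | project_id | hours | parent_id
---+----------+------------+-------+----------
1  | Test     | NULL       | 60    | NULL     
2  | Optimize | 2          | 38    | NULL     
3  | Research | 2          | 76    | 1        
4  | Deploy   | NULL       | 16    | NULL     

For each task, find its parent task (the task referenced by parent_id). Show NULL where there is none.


This is a self-join: tasks is joined to a second copy of itself, matching each row's parent_id to another row's id. Use LEFT JOIN so rows with parent_id=NULL are kept.
  - task 1 (Test): parent_id=NULL -> NULL
  - task 2 (Optimize): parent_id=NULL -> NULL
  - task 3 (Research): parent_id=1 -> Test
  - task 4 (Deploy): parent_id=NULL -> NULL

SQL:
SELECT a.name AS item, b.name AS parent
FROM tasks a
LEFT JOIN tasks b ON a.parent_id = b.id

Result:
item     | parent
---------+-------
Test     | NULL  
Optimize | NULL  
Research | Test  
Deploy   | NULL  


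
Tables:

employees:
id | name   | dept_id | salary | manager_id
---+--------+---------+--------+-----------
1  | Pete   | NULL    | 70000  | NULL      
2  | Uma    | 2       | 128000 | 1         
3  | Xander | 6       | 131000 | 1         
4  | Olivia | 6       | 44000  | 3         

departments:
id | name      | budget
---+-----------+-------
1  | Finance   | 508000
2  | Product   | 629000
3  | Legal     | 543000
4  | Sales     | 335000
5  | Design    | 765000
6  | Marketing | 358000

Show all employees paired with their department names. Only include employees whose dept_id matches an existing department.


INNER JOIN keeps only employees rows whose dept_id matches an id in departments. Walk through each employee:
  - employee 1 (Pete): dept_id=NULL, no match -> dropped
  - employee 2 (Uma): dept_id=2 -> matches Product
  - employee 3 (Xander): dept_id=6 -> matches Marketing
  - employee 4 (Olivia): dept_id=6 -> matches Marketing
So 1 of 4 rows is dropped.

SQL:
SELECT a.name, b.name AS department
FROM employees a
INNER JOIN departments b ON a.dept_id = b.id

Result:
name   | department
-------+-----------
Uma    | Product   
Xander | Marketing 
Olivia | Marketing 


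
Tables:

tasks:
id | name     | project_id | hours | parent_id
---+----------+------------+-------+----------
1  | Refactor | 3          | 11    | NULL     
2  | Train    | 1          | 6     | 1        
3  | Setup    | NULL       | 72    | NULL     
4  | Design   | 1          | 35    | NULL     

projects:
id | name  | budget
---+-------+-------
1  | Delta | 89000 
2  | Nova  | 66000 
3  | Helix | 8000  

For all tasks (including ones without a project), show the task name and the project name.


LEFT JOIN keeps every row from tasks (the left table); where project_id has no match in projects, the project columns become NULL. Walk through each task:
  - task 1 (Refactor): project_id=3 -> matches Helix
  - task 2 (Train): project_id=1 -> matches Delta
  - task 3 (Setup): project_id=NULL, no match -> kept with NULL
  - task 4 (Design): project_id=1 -> matches Delta
All 4 rows appear; 1 has NULL project.

SQL:
SELECT a.name, b.name AS project
FROM tasks a
LEFT JOIN projects b ON a.project_id = b.id

Result:
name     | project
---------+--------
Refactor | Helix  
Train    | Delta  
Setup    | NULL   
Design   | Delta  


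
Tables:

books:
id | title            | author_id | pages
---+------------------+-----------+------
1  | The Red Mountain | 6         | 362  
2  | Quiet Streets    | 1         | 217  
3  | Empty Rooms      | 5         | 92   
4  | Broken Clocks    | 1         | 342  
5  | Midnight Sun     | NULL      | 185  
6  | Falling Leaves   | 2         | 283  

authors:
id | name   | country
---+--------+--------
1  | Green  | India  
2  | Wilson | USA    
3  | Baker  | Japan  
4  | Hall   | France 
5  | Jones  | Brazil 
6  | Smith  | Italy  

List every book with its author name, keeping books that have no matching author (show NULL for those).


LEFT JOIN keeps every row from books (the left table); where author_id has no match in authors, the author columns become NULL. Walk through each book:
  - book 1 (The Red Mountain): author_id=6 -> matches Smith
  - book 2 (Quiet Streets): author_id=1 -> matches Green
  - book 3 (Empty Rooms): author_id=5 -> matches Jones
  - book 4 (Broken Clocks): author_id=1 -> matches Green
  - book 5 (Midnight Sun): author_id=NULL, no match -> kept with NULL
  - book 6 (Falling Leaves): author_id=2 -> matches Wilson
All 6 rows appear; 1 has NULL author.

SQL:
SELECT a.title, b.name AS author
FROM books a
LEFT JOIN authors b ON a.author_id = b.id

Result:
title            | author
-----------------+-------
The Red Mountain | Smith 
Quiet Streets    | Green 
Empty Rooms      | Jones 
Broken Clocks    | Green 
Midnight Sun     | NULL  
Falling Leaves   | Wilson


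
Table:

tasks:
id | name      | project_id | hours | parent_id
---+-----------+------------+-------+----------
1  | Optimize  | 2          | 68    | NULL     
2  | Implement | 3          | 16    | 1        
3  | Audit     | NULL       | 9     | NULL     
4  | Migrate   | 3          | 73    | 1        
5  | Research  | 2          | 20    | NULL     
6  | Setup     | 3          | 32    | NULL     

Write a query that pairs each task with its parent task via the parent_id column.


This is a self-join: tasks is joined to a second copy of itself, matching each row's parent_id to another row's id. Use LEFT JOIN so rows with parent_id=NULL are kept.
  - task 1 (Optimize): parent_id=NULL -> NULL
  - task 2 (Implement): parent_id=1 -> Optimize
  - task 3 (Audit): parent_id=NULL -> NULL
  - task 4 (Migrate): parent_id=1 -> Optimize
  - task 5 (Research): parent_id=NULL -> NULL
  - task 6 (Setup): parent_id=NULL -> NULL

SQL:
SELECT a.name AS item, b.name AS parent
FROM tasks a
LEFT JOIN tasks b ON a.parent_id = b.id

Result:
item      | parent  
----------+---------
Optimize  | NULL    
Implement | Optimize
Audit     | NULL    
Migrate   | Optimize
Research  | NULL    
Setup     | NULL    


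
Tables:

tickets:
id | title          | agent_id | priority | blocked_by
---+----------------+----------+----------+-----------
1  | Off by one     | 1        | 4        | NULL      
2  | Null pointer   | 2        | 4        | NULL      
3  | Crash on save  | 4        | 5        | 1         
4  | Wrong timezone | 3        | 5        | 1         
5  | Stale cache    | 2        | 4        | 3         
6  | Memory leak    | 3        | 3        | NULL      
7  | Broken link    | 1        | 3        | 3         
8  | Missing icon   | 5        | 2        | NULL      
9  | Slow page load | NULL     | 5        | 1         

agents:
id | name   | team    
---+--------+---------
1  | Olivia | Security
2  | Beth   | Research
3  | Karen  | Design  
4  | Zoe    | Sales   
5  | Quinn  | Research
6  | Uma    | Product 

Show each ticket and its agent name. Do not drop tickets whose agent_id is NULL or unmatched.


LEFT JOIN keeps every row from tickets (the left table); where agent_id has no match in agents, the agent columns become NULL. Walk through each ticket:
  - ticket 1 (Off by one): agent_id=1 -> matches Olivia
  - ticket 2 (Null pointer): agent_id=2 -> matches Beth
  - ticket 3 (Crash on save): agent_id=4 -> matches Zoe
  - ticket 4 (Wrong timezone): agent_id=3 -> matches Karen
  - ticket 5 (Stale cache): agent_id=2 -> matches Beth
  - ticket 6 (Memory leak): agent_id=3 -> matches Karen
  - ticket 7 (Broken link): agent_id=1 -> matches Olivia
  - ticket 8 (Missing icon): agent_id=5 -> matches Quinn
  - ticket 9 (Slow page load): agent_id=NULL, no match -> kept with NULL
All 9 rows appear; 1 has NULL agent.

SQL:
SELECT a.title, b.name AS agent
FROM tickets a
LEFT JOIN agents b ON a.agent_id = b.id

Result:
title          | agent 
---------------+-------
Off by one     | Olivia
Null pointer   | Beth  
Crash on save  | Zoe   
Wrong timezone | Karen 
Stale cache    | Beth  
Memory leak    | Karen 
Broken link    | Olivia
Missing icon   | Quinn 
Slow page load | NULL  


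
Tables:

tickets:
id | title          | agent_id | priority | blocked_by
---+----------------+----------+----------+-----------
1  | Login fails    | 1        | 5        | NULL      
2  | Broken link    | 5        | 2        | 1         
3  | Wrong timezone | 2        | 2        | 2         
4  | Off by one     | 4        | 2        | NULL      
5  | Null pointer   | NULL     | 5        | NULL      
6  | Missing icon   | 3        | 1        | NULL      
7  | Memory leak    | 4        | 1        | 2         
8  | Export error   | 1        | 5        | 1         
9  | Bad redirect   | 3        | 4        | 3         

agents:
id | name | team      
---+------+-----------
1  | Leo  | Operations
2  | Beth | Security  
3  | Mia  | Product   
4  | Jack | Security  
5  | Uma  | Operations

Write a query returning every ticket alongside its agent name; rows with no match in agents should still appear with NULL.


LEFT JOIN keeps every row from tickets (the left table); where agent_id has no match in agents, the agent columns become NULL. Walk through each ticket:
  - ticket 1 (Login fails): agent_id=1 -> matches Leo
  - ticket 2 (Broken link): agent_id=5 -> matches Uma
  - ticket 3 (Wrong timezone): agent_id=2 -> matches Beth
  - ticket 4 (Off by one): agent_id=4 -> matches Jack
  - ticket 5 (Null pointer): agent_id=NULL, no match -> kept with NULL
  - ticket 6 (Missing icon): agent_id=3 -> matches Mia
  - ticket 7 (Memory leak): agent_id=4 -> matches Jack
  - ticket 8 (Export error): agent_id=1 -> matches Leo
  - ticket 9 (Bad redirect): agent_id=3 -> matches Mia
All 9 rows appear; 1 has NULL agent.

SQL:
SELECT a.title, b.name AS agent
FROM tickets a
LEFT JOIN agents b ON a.agent_id = b.id

Result:
title          | agent
---------------+------
Login fails    | Leo  
Broken link    | Uma  
Wrong timezone | Beth 
Off by one     | Jack 
Null pointer   | NULL 
Missing icon   | Mia  
Memory leak    | Jack 
Export error   | Leo  
Bad redirect   | Mia  


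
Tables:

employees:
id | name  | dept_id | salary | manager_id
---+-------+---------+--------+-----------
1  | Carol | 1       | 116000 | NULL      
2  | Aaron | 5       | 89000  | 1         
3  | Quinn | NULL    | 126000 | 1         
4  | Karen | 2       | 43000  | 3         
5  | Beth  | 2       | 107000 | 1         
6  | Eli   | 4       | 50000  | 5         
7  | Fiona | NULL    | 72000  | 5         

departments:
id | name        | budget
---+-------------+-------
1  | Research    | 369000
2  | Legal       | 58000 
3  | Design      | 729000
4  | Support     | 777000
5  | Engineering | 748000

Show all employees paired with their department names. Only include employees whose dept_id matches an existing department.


INNER JOIN keeps only employees rows whose dept_id matches an id in departments. Walk through each employee:
  - employee 1 (Carol): dept_id=1 -> matches Research
  - employee 2 (Aaron): dept_id=5 -> matches Engineering
  - employee 3 (Quinn): dept_id=NULL, no match -> dropped
  - employee 4 (Karen): dept_id=2 -> matches Legal
  - employee 5 (Beth): dept_id=2 -> matches Legal
  - employee 6 (Eli): dept_id=4 -> matches Support
  - employee 7 (Fiona): dept_id=NULL, no match -> dropped
So 2 of 7 rows are dropped.

SQL:
SELECT a.name, b.name AS department
FROM employees a
INNER JOIN departments b ON a.dept_id = b.id

Result:
name  | department 
------+------------
Carol | Research   
Aaron | Engineering
Karen | Legal      
Beth  | Legal      
Eli   | Support    


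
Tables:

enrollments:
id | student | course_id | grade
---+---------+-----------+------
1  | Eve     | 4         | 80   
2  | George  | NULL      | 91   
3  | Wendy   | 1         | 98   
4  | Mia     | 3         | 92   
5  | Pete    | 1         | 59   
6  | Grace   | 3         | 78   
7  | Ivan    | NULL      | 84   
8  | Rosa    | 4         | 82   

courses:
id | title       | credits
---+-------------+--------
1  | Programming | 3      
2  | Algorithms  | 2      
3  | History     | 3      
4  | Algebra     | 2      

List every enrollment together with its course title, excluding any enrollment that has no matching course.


INNER JOIN keeps only enrollments rows whose course_id matches an id in courses. Walk through each enrollment:
  - enrollment 1 (Eve): course_id=4 -> matches Algebra
  - enrollment 2 (George): course_id=NULL, no match -> dropped
  - enrollment 3 (Wendy): course_id=1 -> matches Programming
  - enrollment 4 (Mia): course_id=3 -> matches History
  - enrollment 5 (Pete): course_id=1 -> matches Programming
  - enrollment 6 (Grace): course_id=3 -> matches History
  - enrollment 7 (Ivan): course_id=NULL, no match -> dropped
  - enrollment 8 (Rosa): course_id=4 -> matches Algebra
So 2 of 8 rows are dropped.

SQL:
SELECT a.student, b.title AS course
FROM enrollments a
INNER JOIN courses b ON a.course_id = b.id

Result:
student | course     
--------+------------
Eve     | Algebra    
Wendy   | Programming
Mia     | History    
Pete    | Programming
Grace   | History    
Rosa    | Algebra    


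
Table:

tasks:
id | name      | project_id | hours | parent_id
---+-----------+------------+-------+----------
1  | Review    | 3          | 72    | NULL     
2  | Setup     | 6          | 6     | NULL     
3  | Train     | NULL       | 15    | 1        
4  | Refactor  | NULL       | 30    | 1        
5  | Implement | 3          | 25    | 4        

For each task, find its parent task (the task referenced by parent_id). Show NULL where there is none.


This is a self-join: tasks is joined to a second copy of itself, matching each row's parent_id to another row's id. Use LEFT JOIN so rows with parent_id=NULL are kept.
  - task 1 (Review): parent_id=NULL -> NULL
  - task 2 (Setup): parent_id=NULL -> NULL
  - task 3 (Train): parent_id=1 -> Review
  - task 4 (Refactor): parent_id=1 -> Review
  - task 5 (Implement): parent_id=4 -> Refactor

SQL:
SELECT a.name AS item, b.name AS parent
FROM tasks a
LEFT JOIN tasks b ON a.parent_id = b.id

Result:
item      | parent  
----------+---------
Review    | NULL    
Setup     | NULL    
Train     | Review  
Refactor  | Review  
Implement | Refactor


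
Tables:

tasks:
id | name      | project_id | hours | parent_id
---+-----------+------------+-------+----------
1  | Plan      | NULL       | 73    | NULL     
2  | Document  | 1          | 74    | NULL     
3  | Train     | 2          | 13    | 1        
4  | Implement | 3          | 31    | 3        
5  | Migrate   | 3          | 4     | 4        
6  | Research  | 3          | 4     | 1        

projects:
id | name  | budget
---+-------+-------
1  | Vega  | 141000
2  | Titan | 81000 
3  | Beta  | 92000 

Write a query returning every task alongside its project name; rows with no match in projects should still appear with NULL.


LEFT JOIN keeps every row from tasks (the left table); where project_id has no match in projects, the project columns become NULL. Walk through each task:
  - task 1 (Plan): project_id=NULL, no match -> kept with NULL
  - task 2 (Document): project_id=1 -> matches Vega
  - task 3 (Train): project_id=2 -> matches Titan
  - task 4 (Implement): project_id=3 -> matches Beta
  - task 5 (Migrate): project_id=3 -> matches Beta
  - task 6 (Research): project_id=3 -> matches Beta
All 6 rows appear; 1 has NULL project.

SQL:
SELECT a.name, b.name AS project
FROM tasks a
LEFT JOIN projects b ON a.project_id = b.id

Result:
name      | project
----------+--------
Plan      | NULL   
Document  | Vega   
Train     | Titan  
Implement | Beta   
Migrate   | Beta   
Research  | Beta   


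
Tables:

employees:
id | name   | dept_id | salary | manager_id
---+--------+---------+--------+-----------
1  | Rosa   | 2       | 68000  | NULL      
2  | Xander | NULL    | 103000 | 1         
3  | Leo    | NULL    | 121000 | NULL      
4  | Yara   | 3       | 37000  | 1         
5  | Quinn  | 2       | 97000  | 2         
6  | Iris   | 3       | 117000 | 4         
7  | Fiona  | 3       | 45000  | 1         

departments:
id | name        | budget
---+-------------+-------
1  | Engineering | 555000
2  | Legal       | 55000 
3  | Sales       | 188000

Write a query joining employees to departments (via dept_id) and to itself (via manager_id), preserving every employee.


Two LEFT JOINs from the same base table employees: one to departments via dept_id, one to employees itself via manager_id. Both are LEFT so every employee is preserved.
Match against departments:
  - employee 1 (Rosa): dept_id=2 -> matches Legal
  - employee 2 (Xander): dept_id=NULL, no match -> kept with NULL
  - employee 3 (Leo): dept_id=NULL, no match -> kept with NULL
  - employee 4 (Yara): dept_id=3 -> matches Sales
  - employee 5 (Quinn): dept_id=2 -> matches Legal
  - employee 6 (Iris): dept_id=3 -> matches Sales
  - employee 7 (Fiona): dept_id=3 -> matches Sales
Match against employees (self):
  - employee 1 (Rosa): manager_id=NULL -> NULL
  - employee 2 (Xander): manager_id=1 -> Rosa
  - employee 3 (Leo): manager_id=NULL -> NULL
  - employee 4 (Yara): manager_id=1 -> Rosa
  - employee 5 (Quinn): manager_id=2 -> Xander
  - employee 6 (Iris): manager_id=4 -> Yara
  - employee 7 (Fiona): manager_id=1 -> Rosa

SQL:
SELECT a.name, b.name AS department, c.name AS manager
FROM employees a
LEFT JOIN departments b ON a.dept_id = b.id
LEFT JOIN employees c ON a.manager_id = c.id

Result:
name   | department | manager
-------+------------+--------
Rosa   | Legal      | NULL   
Xander | NULL       | Rosa   
Leo    | NULL       | NULL   
Yara   | Sales      | Rosa   
Quinn  | Legal      | Xander 
Iris   | Sales      | Yara   
Fiona  | Sales      | Rosa   


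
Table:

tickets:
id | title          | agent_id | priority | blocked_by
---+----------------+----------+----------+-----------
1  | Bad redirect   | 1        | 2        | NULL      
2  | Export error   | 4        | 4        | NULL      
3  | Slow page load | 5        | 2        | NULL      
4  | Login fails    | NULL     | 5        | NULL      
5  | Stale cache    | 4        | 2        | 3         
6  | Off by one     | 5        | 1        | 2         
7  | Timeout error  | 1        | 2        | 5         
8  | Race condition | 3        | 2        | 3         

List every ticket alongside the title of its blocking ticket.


This is a self-join: tickets is joined to a second copy of itself, matching each row's blocked_by to another row's id. Use LEFT JOIN so rows with blocked_by=NULL are kept.
  - ticket 1 (Bad redirect): blocked_by=NULL -> NULL
  - ticket 2 (Export error): blocked_by=NULL -> NULL
  - ticket 3 (Slow page load): blocked_by=NULL -> NULL
  - ticket 4 (Login fails): blocked_by=NULL -> NULL
  - ticket 5 (Stale cache): blocked_by=3 -> Slow page load
  - ticket 6 (Off by one): blocked_by=2 -> Export error
  - ticket 7 (Timeout error): blocked_by=5 -> Stale cache
  - ticket 8 (Race condition): blocked_by=3 -> Slow page load

SQL:
SELECT a.title AS item, b.title AS blocked_by
FROM tickets a
LEFT JOIN tickets b ON a.blocked_by = b.id

Result:
item           | blocked_by    
---------------+---------------
Bad redirect   | NULL          
Export error   | NULL          
Slow page load | NULL          
Login fails    | NULL          
Stale cache    | Slow page load
Off by one     | Export error  
Timeout error  | Stale cache   
Race condition | Slow page load


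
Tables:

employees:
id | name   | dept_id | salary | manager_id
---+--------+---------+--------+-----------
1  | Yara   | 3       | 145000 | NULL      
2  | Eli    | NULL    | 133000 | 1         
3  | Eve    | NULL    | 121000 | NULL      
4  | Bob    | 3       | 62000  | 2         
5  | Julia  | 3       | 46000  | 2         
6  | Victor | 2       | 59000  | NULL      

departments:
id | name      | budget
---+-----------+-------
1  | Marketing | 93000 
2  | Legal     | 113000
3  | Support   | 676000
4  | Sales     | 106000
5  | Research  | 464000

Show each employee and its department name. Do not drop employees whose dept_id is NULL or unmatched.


LEFT JOIN keeps every row from employees (the left table); where dept_id has no match in departments, the department columns become NULL. Walk through each employee:
  - employee 1 (Yara): dept_id=3 -> matches Support
  - employee 2 (Eli): dept_id=NULL, no match -> kept with NULL
  - employee 3 (Eve): dept_id=NULL, no match -> kept with NULL
  - employee 4 (Bob): dept_id=3 -> matches Support
  - employee 5 (Julia): dept_id=3 -> matches Support
  - employee 6 (Victor): dept_id=2 -> matches Legal
All 6 rows appear; 2 have NULL department.

SQL:
SELECT a.name, b.name AS department
FROM employees a
LEFT JOIN departments b ON a.dept_id = b.id

Result:
name   | department
-------+-----------
Yara   | Support   
Eli    | NULL      
Eve    | NULL      
Bob    | Support   
Julia  | Support   
Victor | Legal     
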